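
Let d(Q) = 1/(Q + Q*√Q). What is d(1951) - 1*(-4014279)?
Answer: 15272123741549/3804450 + √1951/3804450 ≈ 4.0143e+6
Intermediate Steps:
d(Q) = 1/(Q + Q^(3/2))
d(1951) - 1*(-4014279) = 1/(1951 + 1951^(3/2)) - 1*(-4014279) = 1/(1951 + 1951*√1951) + 4014279 = 4014279 + 1/(1951 + 1951*√1951)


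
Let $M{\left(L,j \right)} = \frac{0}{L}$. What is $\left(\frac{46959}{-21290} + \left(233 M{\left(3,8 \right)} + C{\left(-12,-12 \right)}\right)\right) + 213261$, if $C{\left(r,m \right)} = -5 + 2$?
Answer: $\frac{4540215861}{21290} \approx 2.1326 \cdot 10^{5}$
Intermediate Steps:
$C{\left(r,m \right)} = -3$
$M{\left(L,j \right)} = 0$
$\left(\frac{46959}{-21290} + \left(233 M{\left(3,8 \right)} + C{\left(-12,-12 \right)}\right)\right) + 213261 = \left(\frac{46959}{-21290} + \left(233 \cdot 0 - 3\right)\right) + 213261 = \left(46959 \left(- \frac{1}{21290}\right) + \left(0 - 3\right)\right) + 213261 = \left(- \frac{46959}{21290} - 3\right) + 213261 = - \frac{110829}{21290} + 213261 = \frac{4540215861}{21290}$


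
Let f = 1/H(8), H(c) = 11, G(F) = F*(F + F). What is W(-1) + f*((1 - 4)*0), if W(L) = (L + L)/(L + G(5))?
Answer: -2/49 ≈ -0.040816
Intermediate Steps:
G(F) = 2*F² (G(F) = F*(2*F) = 2*F²)
f = 1/11 ≈ 0.090909
W(L) = 2*L/(50 + L) (W(L) = (L + L)/(L + 2*5²) = (2*L)/(L + 2*25) = (2*L)/(L + 50) = (2*L)/(50 + L) = 2*L/(50 + L))
W(-1) + f*((1 - 4)*0) = 2*(-1)/(50 - 1) + ((1 - 4)*0)/11 = 2*(-1)/49 + (-3*0)/11 = 2*(-1)*(1/49) + (1/11)*0 = -2/49 + 0 = -2/49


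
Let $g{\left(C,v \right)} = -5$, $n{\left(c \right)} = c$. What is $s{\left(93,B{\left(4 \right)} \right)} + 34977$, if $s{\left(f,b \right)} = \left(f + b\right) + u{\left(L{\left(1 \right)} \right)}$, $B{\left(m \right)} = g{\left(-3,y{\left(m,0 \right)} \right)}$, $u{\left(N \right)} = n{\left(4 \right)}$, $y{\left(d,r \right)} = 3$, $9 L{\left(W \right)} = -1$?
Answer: $35069$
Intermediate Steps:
$L{\left(W \right)} = - \frac{1}{9}$ ($L{\left(W \right)} = \frac{1}{9} \left(-1\right) = - \frac{1}{9}$)
$u{\left(N \right)} = 4$
$B{\left(m \right)} = -5$
$s{\left(f,b \right)} = 4 + b + f$ ($s{\left(f,b \right)} = \left(f + b\right) + 4 = \left(b + f\right) + 4 = 4 + b + f$)
$s{\left(93,B{\left(4 \right)} \right)} + 34977 = \left(4 - 5 + 93\right) + 34977 = 92 + 34977 = 35069$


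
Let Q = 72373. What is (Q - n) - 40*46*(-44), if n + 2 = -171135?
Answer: 324470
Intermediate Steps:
n = -171137 (n = -2 - 171135 = -171137)
(Q - n) - 40*46*(-44) = (72373 - 1*(-171137)) - 40*46*(-44) = (72373 + 171137) - 1840*(-44) = 243510 - 1*(-80960) = 243510 + 80960 = 324470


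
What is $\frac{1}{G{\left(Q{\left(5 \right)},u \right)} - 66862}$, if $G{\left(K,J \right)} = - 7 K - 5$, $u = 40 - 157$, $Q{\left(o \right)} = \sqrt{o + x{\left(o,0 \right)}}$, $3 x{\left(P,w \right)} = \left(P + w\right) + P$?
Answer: $- \frac{200601}{13413585842} + \frac{35 \sqrt{3}}{13413585842} \approx -1.4951 \cdot 10^{-5}$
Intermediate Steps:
$x{\left(P,w \right)} = \frac{w}{3} + \frac{2 P}{3}$ ($x{\left(P,w \right)} = \frac{\left(P + w\right) + P}{3} = \frac{w + 2 P}{3} = \frac{w}{3} + \frac{2 P}{3}$)
$Q{\left(o \right)} = \frac{\sqrt{15} \sqrt{o}}{3}$ ($Q{\left(o \right)} = \sqrt{o + \left(\frac{1}{3} \cdot 0 + \frac{2 o}{3}\right)} = \sqrt{o + \left(0 + \frac{2 o}{3}\right)} = \sqrt{o + \frac{2 o}{3}} = \sqrt{\frac{5 o}{3}} = \frac{\sqrt{15} \sqrt{o}}{3}$)
$u = -117$
$G{\left(K,J \right)} = -5 - 7 K$
$\frac{1}{G{\left(Q{\left(5 \right)},u \right)} - 66862} = \frac{1}{\left(-5 - 7 \frac{\sqrt{15} \sqrt{5}}{3}\right) - 66862} = \frac{1}{\left(-5 - 7 \frac{5 \sqrt{3}}{3}\right) - 66862} = \frac{1}{\left(-5 - \frac{35 \sqrt{3}}{3}\right) - 66862} = \frac{1}{-66867 - \frac{35 \sqrt{3}}{3}}$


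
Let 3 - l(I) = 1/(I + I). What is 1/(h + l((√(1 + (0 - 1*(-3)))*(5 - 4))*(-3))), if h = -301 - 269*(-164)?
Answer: 12/525817 ≈ 2.2822e-5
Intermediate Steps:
h = 43815 (h = -301 + 44116 = 43815)
l(I) = 3 - 1/(2*I) (l(I) = 3 - 1/(I + I) = 3 - 1/(2*I))
1/(h + l((√(1 + (0 - 1*(-3)))*(5 - 4))*(-3))) = 1/(43815 + (3 - (-1/(3*√(1 + (0 - 1*(-3)))*(5 - 4)))/2)) = 1/(43815 + (3 - (-1/(3*√(1 + (0 + 3))))/2)) = 1/(43815 + (3 - (-1/(3*√(1 + 3)))/2)) = 1/(43815 + (3 - 1/(2*((√4*1)*(-3))))) = 1/(43815 + (3 - 1/(2*((2*1)*(-3))))) = 1/(43815 + (3 - 1/(2*(2*(-3))))) = 1/(43815 + (3 - ½/(-6))) = 1/(43815 + (3 - ½*(-⅙))) = 1/(43815 + (3 + 1/12)) = 1/(43815 + 37/12) = 1/(525817/12) = 12/525817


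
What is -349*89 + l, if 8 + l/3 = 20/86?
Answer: -1336625/43 ≈ -31084.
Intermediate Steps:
l = -1002/43 (l = -24 + 3*(20/86) = -24 + 3*(20*(1/86)) = -24 + 3*(10/43) = -24 + 30/43 = -1002/43 ≈ -23.302)
-349*89 + l = -349*89 - 1002/43 = -31061 - 1002/43 = -1336625/43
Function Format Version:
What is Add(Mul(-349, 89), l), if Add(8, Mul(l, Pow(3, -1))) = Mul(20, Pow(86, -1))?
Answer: Rational(-1336625, 43) ≈ -31084.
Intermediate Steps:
l = Rational(-1002, 43) (l = Add(-24, Mul(3, Mul(20, Pow(86, -1)))) = Add(-24, Mul(3, Mul(20, Rational(1, 86)))) = Add(-24, Mul(3, Rational(10, 43))) = Add(-24, Rational(30, 43)) = Rational(-1002, 43) ≈ -23.302)
Add(Mul(-349, 89), l) = Add(Mul(-349, 89), Rational(-1002, 43)) = Add(-31061, Rational(-1002, 43)) = Rational(-1336625, 43)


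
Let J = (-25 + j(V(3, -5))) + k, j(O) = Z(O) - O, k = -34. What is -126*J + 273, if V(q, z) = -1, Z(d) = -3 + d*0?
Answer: 7959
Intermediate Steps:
Z(d) = -3 (Z(d) = -3 + 0 = -3)
j(O) = -3 - O
J = -61 (J = (-25 + (-3 - 1*(-1))) - 34 = (-25 + (-3 + 1)) - 34 = (-25 - 2) - 34 = -27 - 34 = -61)
-126*J + 273 = -126*(-61) + 273 = 7686 + 273 = 7959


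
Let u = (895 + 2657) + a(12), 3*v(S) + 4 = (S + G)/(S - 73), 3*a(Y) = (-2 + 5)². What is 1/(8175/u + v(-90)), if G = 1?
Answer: 12877/14786 ≈ 0.87089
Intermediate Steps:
a(Y) = 3 (a(Y) = (-2 + 5)²/3 = (⅓)*3² = (⅓)*9 = 3)
v(S) = -4/3 + (1 + S)/(3*(-73 + S)) (v(S) = -4/3 + ((S + 1)/(S - 73))/3 = -4/3 + ((1 + S)/(-73 + S))/3 = -4/3 + (1 + S)/(3*(-73 + S)))
u = 3555 (u = (895 + 2657) + 3 = 3552 + 3 = 3555)
1/(8175/u + v(-90)) = 1/(8175/3555 + (293/3 - 1*(-90))/(-73 - 90)) = 1/(8175*(1/3555) + (293/3 + 90)/(-163)) = 1/(545/237 - 1/163*563/3) = 1/(545/237 - 563/489) = 1/(14786/12877) = 12877/14786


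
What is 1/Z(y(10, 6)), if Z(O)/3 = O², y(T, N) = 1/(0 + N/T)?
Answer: 3/25 ≈ 0.12000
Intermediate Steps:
y(T, N) = T/N (y(T, N) = 1/(N/T) = T/N)
Z(O) = 3*O²
1/Z(y(10, 6)) = 1/(3*(10/6)²) = 1/(3*(10*(⅙))²) = 1/(3*(5/3)²) = 1/(3*(25/9)) = 1/(25/3) = 3/25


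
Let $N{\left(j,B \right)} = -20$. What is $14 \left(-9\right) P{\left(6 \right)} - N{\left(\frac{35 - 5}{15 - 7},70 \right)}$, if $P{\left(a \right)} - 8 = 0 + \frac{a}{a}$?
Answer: $-1114$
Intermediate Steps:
$P{\left(a \right)} = 9$ ($P{\left(a \right)} = 8 + \left(0 + \frac{a}{a}\right) = 8 + \left(0 + 1\right) = 8 + 1 = 9$)
$14 \left(-9\right) P{\left(6 \right)} - N{\left(\frac{35 - 5}{15 - 7},70 \right)} = 14 \left(-9\right) 9 - -20 = \left(-126\right) 9 + 20 = -1134 + 20 = -1114$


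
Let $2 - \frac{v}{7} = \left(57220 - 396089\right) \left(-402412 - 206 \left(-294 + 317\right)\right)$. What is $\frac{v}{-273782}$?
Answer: $\frac{482896796718}{136891} \approx 3.5276 \cdot 10^{6}$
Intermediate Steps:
$v = -965793593436$ ($v = 14 - 7 \left(57220 - 396089\right) \left(-402412 - 206 \left(-294 + 317\right)\right) = 14 - 7 \left(- 338869 \left(-402412 - 4738\right)\right) = 14 - 7 \left(\left(-338869\right) \left(-407150\right)\right) = 14 - 965793593450 = -965793593436$)
$\frac{v}{-273782} = - \frac{965793593436}{-273782} = \left(-965793593436\right) \left(- \frac{1}{273782}\right) = \frac{482896796718}{136891}$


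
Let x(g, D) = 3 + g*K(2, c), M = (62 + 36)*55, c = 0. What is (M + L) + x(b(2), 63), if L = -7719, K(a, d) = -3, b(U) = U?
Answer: -2332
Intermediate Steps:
M = 5390 (M = 98*55 = 5390)
x(g, D) = 3 - 3*g (x(g, D) = 3 + g*(-3) = 3 - 3*g)
(M + L) + x(b(2), 63) = (5390 - 7719) + (3 - 3*2) = -2329 + (3 - 6) = -2329 - 3 = -2332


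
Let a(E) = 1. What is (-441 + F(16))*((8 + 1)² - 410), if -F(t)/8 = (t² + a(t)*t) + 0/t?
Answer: 860993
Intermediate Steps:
F(t) = -8*t - 8*t² (F(t) = -8*((t² + 1*t) + 0/t) = -8*((t² + t) + 0) = -8*((t + t²) + 0) = -8*(t + t²) = -8*t - 8*t²)
(-441 + F(16))*((8 + 1)² - 410) = (-441 - 8*16*(1 + 16))*((8 + 1)² - 410) = (-441 - 8*16*17)*(9² - 410) = (-441 - 2176)*(81 - 410) = -2617*(-329) = 860993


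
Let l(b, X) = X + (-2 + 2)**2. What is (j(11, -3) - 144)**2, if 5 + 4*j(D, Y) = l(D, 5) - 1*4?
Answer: 21025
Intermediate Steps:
l(b, X) = X (l(b, X) = X + 0**2 = X + 0 = X)
j(D, Y) = -1 (j(D, Y) = -5/4 + (5 - 1*4)/4 = -5/4 + (5 - 4)/4 = -5/4 + (1/4)*1 = -5/4 + 1/4 = -1)
(j(11, -3) - 144)**2 = (-1 - 144)**2 = (-145)**2 = 21025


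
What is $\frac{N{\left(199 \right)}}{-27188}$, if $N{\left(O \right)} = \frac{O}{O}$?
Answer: $- \frac{1}{27188} \approx -3.6781 \cdot 10^{-5}$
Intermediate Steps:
$N{\left(O \right)} = 1$
$\frac{N{\left(199 \right)}}{-27188} = 1 \frac{1}{-27188} = 1 \left(- \frac{1}{27188}\right) = - \frac{1}{27188}$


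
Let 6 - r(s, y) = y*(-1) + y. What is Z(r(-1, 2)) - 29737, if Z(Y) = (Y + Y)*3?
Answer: -29701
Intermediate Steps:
r(s, y) = 6 (r(s, y) = 6 - (y*(-1) + y) = 6 - (-y + y) = 6 - 1*0 = 6 + 0 = 6)
Z(Y) = 6*Y (Z(Y) = (2*Y)*3 = 6*Y)
Z(r(-1, 2)) - 29737 = 6*6 - 29737 = 36 - 29737 = -29701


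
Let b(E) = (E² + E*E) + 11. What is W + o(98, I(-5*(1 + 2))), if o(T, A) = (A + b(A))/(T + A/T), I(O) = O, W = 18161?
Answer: 781119/43 ≈ 18166.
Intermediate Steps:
b(E) = 11 + 2*E² (b(E) = (E² + E²) + 11 = 2*E² + 11 = 11 + 2*E²)
o(T, A) = (11 + A + 2*A²)/(T + A/T) (o(T, A) = (A + (11 + 2*A²))/(T + A/T) = (11 + A + 2*A²)/(T + A/T))
W + o(98, I(-5*(1 + 2))) = 18161 + 98*(11 - 5*(1 + 2) + 2*(-5*(1 + 2))²)/(-5*(1 + 2) + 98²) = 18161 + 98*(11 - 5*3 + 2*(-5*3)²)/(-5*3 + 9604) = 18161 + 98*(11 - 15 + 2*(-15)²)/(-15 + 9604) = 18161 + 98*(11 - 15 + 2*225)/9589 = 18161 + 98*(1/9589)*(11 - 15 + 450) = 18161 + 98*(1/9589)*446 = 18161 + 196/43 = 781119/43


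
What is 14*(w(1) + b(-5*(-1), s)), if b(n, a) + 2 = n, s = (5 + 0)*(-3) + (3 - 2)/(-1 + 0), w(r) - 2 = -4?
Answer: 14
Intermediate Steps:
w(r) = -2 (w(r) = 2 - 4 = -2)
s = -16 (s = 5*(-3) + 1/(-1) = -15 + 1*(-1) = -15 - 1 = -16)
b(n, a) = -2 + n
14*(w(1) + b(-5*(-1), s)) = 14*(-2 + (-2 - 5*(-1))) = 14*(-2 + (-2 + 5)) = 14*(-2 + 3) = 14*1 = 14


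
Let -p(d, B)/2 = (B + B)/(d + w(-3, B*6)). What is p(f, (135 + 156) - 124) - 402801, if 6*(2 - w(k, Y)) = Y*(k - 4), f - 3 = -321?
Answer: -343589921/853 ≈ -4.0280e+5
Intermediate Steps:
f = -318 (f = 3 - 321 = -318)
w(k, Y) = 2 - Y*(-4 + k)/6 (w(k, Y) = 2 - Y*(k - 4)/6 = 2 - Y*(-4 + k)/6)
p(d, B) = -4*B/(2 + d + 7*B) (p(d, B) = -2*(B + B)/(d + (2 + 2*(B*6)/3 - ⅙*B*6*(-3))) = -2*2*B/(d + (2 + 2*(6*B)/3 - ⅙*6*B*(-3))) = -2*2*B/(d + (2 + 4*B + 3*B)) = -2*2*B/(d + (2 + 7*B)) = -2*2*B/(2 + d + 7*B) = -4*B/(2 + d + 7*B))
p(f, (135 + 156) - 124) - 402801 = -4*((135 + 156) - 124)/(2 - 318 + 7*((135 + 156) - 124)) - 402801 = -4*(291 - 124)/(2 - 318 + 7*(291 - 124)) - 402801 = -4*167/(2 - 318 + 7*167) - 402801 = -4*167/(2 - 318 + 1169) - 402801 = -4*167/853 - 402801 = -4*167*1/853 - 402801 = -668/853 - 402801 = -343589921/853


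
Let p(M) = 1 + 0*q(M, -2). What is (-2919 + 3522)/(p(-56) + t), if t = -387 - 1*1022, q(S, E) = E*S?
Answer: -603/1408 ≈ -0.42827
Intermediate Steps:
t = -1409 (t = -387 - 1022 = -1409)
p(M) = 1 (p(M) = 1 + 0*(-2*M) = 1 + 0 = 1)
(-2919 + 3522)/(p(-56) + t) = (-2919 + 3522)/(1 - 1409) = 603/(-1408) = 603*(-1/1408) = -603/1408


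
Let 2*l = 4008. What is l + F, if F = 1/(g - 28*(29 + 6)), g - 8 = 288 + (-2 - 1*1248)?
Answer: 3875735/1934 ≈ 2004.0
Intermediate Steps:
g = -954 (g = 8 + (288 + (-2 - 1*1248)) = 8 + (288 + (-2 - 1248)) = 8 + (288 - 1250) = 8 - 962 = -954)
l = 2004 (l = (½)*4008 = 2004)
F = -1/1934 (F = 1/(-954 - 28*(29 + 6)) = 1/(-954 - 28*35) = 1/(-954 - 980) = 1/(-1934) = -1/1934 ≈ -0.00051706)
l + F = 2004 - 1/1934 = 3875735/1934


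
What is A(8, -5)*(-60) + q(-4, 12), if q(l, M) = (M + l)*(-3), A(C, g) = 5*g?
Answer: 1476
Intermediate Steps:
q(l, M) = -3*M - 3*l
A(8, -5)*(-60) + q(-4, 12) = (5*(-5))*(-60) + (-3*12 - 3*(-4)) = -25*(-60) + (-36 + 12) = 1500 - 24 = 1476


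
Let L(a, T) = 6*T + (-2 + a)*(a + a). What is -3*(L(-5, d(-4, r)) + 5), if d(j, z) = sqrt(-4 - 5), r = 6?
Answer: -225 - 54*I ≈ -225.0 - 54.0*I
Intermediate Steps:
d(j, z) = 3*I (d(j, z) = sqrt(-9) = 3*I)
L(a, T) = 6*T + 2*a*(-2 + a) (L(a, T) = 6*T + (-2 + a)*(2*a) = 6*T + 2*a*(-2 + a))
-3*(L(-5, d(-4, r)) + 5) = -3*((-4*(-5) + 2*(-5)**2 + 6*(3*I)) + 5) = -3*((20 + 2*25 + 18*I) + 5) = -3*((20 + 50 + 18*I) + 5) = -3*((70 + 18*I) + 5) = -3*(75 + 18*I) = -225 - 54*I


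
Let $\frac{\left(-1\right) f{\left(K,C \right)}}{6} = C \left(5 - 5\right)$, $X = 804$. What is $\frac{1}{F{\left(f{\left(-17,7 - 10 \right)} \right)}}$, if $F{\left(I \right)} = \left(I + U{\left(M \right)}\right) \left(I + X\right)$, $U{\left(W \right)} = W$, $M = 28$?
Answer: $\frac{1}{22512} \approx 4.4421 \cdot 10^{-5}$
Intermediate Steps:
$f{\left(K,C \right)} = 0$ ($f{\left(K,C \right)} = - 6 C \left(5 - 5\right) = - 6 C 0 = \left(-6\right) 0 = 0$)
$F{\left(I \right)} = \left(28 + I\right) \left(804 + I\right)$ ($F{\left(I \right)} = \left(I + 28\right) \left(I + 804\right) = \left(28 + I\right) \left(804 + I\right)$)
$\frac{1}{F{\left(f{\left(-17,7 - 10 \right)} \right)}} = \frac{1}{22512 + 0^{2} + 832 \cdot 0} = \frac{1}{22512 + 0 + 0} = \frac{1}{22512}$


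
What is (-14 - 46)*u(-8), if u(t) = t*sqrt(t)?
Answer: 960*I*sqrt(2) ≈ 1357.6*I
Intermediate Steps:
u(t) = t**(3/2)
(-14 - 46)*u(-8) = (-14 - 46)*(-8)**(3/2) = -(-960)*I*sqrt(2) = 960*I*sqrt(2)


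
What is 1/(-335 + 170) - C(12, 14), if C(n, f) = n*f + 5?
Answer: -28546/165 ≈ -173.01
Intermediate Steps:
C(n, f) = 5 + f*n (C(n, f) = f*n + 5 = 5 + f*n)
1/(-335 + 170) - C(12, 14) = 1/(-335 + 170) - (5 + 14*12) = 1/(-165) - (5 + 168) = -1/165 - 1*173 = -1/165 - 173 = -28546/165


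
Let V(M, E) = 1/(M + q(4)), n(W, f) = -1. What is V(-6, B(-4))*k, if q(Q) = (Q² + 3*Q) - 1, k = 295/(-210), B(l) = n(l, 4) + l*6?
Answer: -59/882 ≈ -0.066893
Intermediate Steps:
B(l) = -1 + 6*l (B(l) = -1 + l*6 = -1 + 6*l)
k = -59/42 (k = 295*(-1/210) = -59/42 ≈ -1.4048)
q(Q) = -1 + Q² + 3*Q
V(M, E) = 1/(27 + M) (V(M, E) = 1/(M + (-1 + 4² + 3*4)) = 1/(M + (-1 + 16 + 12)) = 1/(M + 27) = 1/(27 + M))
V(-6, B(-4))*k = -59/42/(27 - 6) = -59/42/21 = (1/21)*(-59/42) = -59/882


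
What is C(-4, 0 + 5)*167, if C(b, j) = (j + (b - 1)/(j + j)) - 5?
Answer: -167/2 ≈ -83.500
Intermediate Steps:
C(b, j) = -5 + j + (-1 + b)/(2*j) (C(b, j) = (j + (-1 + b)/((2*j))) - 5 = (j + (-1 + b)*(1/(2*j))) - 5 = (j + (-1 + b)/(2*j)) - 5 = -5 + j + (-1 + b)/(2*j))
C(-4, 0 + 5)*167 = ((-1 - 4 + 2*(0 + 5)*(-5 + (0 + 5)))/(2*(0 + 5)))*167 = ((1/2)*(-1 - 4 + 2*5*(-5 + 5))/5)*167 = ((1/2)*(1/5)*(-1 - 4 + 2*5*0))*167 = ((1/2)*(1/5)*(-1 - 4 + 0))*167 = ((1/2)*(1/5)*(-5))*167 = -1/2*167 = -167/2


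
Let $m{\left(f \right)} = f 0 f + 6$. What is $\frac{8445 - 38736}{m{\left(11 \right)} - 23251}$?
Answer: $\frac{30291}{23245} \approx 1.3031$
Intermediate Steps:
$m{\left(f \right)} = 6$ ($m{\left(f \right)} = f 0 + 6 = 0 + 6 = 6$)
$\frac{8445 - 38736}{m{\left(11 \right)} - 23251} = \frac{8445 - 38736}{6 - 23251} = - \frac{30291}{-23245} = \left(-30291\right) \left(- \frac{1}{23245}\right) = \frac{30291}{23245}$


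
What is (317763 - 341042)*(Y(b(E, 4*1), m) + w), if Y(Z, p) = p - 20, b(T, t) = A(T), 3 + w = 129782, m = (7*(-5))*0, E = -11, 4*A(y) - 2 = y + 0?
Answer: -3020659761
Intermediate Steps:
A(y) = ½ + y/4 (A(y) = ½ + (y + 0)/4 = ½ + y/4)
m = 0 (m = -35*0 = 0)
w = 129779 (w = -3 + 129782 = 129779)
b(T, t) = ½ + T/4
Y(Z, p) = -20 + p
(317763 - 341042)*(Y(b(E, 4*1), m) + w) = (317763 - 341042)*((-20 + 0) + 129779) = -23279*(-20 + 129779) = -23279*129759 = -3020659761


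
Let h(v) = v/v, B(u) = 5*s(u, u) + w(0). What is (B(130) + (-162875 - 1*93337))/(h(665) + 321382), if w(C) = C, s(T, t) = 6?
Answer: -256182/321383 ≈ -0.79712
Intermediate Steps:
B(u) = 30 (B(u) = 5*6 + 0 = 30 + 0 = 30)
h(v) = 1
(B(130) + (-162875 - 1*93337))/(h(665) + 321382) = (30 + (-162875 - 1*93337))/(1 + 321382) = (30 + (-162875 - 93337))/321383 = (30 - 256212)*(1/321383) = -256182*1/321383 = -256182/321383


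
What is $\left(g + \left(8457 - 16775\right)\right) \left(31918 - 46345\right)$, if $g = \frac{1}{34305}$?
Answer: $\frac{1372243288101}{11435} \approx 1.2 \cdot 10^{8}$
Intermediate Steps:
$g = \frac{1}{34305} \approx 2.915 \cdot 10^{-5}$
$\left(g + \left(8457 - 16775\right)\right) \left(31918 - 46345\right) = \left(\frac{1}{34305} + \left(8457 - 16775\right)\right) \left(31918 - 46345\right) = \left(\frac{1}{34305} - 8318\right) \left(-14427\right) = \left(- \frac{285348989}{34305}\right) \left(-14427\right) = \frac{1372243288101}{11435}$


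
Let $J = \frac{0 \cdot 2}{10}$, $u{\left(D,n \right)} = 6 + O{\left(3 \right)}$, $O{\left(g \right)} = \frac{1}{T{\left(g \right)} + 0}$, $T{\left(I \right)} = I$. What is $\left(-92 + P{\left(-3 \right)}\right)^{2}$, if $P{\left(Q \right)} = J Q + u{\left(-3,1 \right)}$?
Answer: $\frac{66049}{9} \approx 7338.8$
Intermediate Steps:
$O{\left(g \right)} = \frac{1}{g}$ ($O{\left(g \right)} = \frac{1}{g + 0} = \frac{1}{g}$)
$u{\left(D,n \right)} = \frac{19}{3}$ ($u{\left(D,n \right)} = 6 + \frac{1}{3} = \frac{19}{3}$)
$J = 0$ ($J = 0 \cdot \frac{1}{10} = 0$)
$P{\left(Q \right)} = \frac{19}{3}$ ($P{\left(Q \right)} = 0 Q + \frac{19}{3} = 0 + \frac{19}{3} = \frac{19}{3}$)
$\left(-92 + P{\left(-3 \right)}\right)^{2} = \left(-92 + \frac{19}{3}\right)^{2} = \left(- \frac{257}{3}\right)^{2} = \frac{66049}{9}$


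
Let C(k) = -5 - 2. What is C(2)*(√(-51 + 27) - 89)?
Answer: 623 - 14*I*√6 ≈ 623.0 - 34.293*I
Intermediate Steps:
C(k) = -7
C(2)*(√(-51 + 27) - 89) = -7*(√(-51 + 27) - 89) = -7*(√(-24) - 89) = -7*(2*I*√6 - 89) = -7*(-89 + 2*I*√6) = 623 - 14*I*√6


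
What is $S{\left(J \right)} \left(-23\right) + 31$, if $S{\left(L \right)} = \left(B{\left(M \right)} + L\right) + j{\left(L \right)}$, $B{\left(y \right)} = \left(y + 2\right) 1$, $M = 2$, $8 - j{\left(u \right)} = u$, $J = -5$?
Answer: $-245$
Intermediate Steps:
$j{\left(u \right)} = 8 - u$
$B{\left(y \right)} = 2 + y$ ($B{\left(y \right)} = \left(2 + y\right) 1 = 2 + y$)
$S{\left(L \right)} = 12$ ($S{\left(L \right)} = \left(\left(2 + 2\right) + L\right) - \left(-8 + L\right) = \left(4 + L\right) - \left(-8 + L\right) = 12$)
$S{\left(J \right)} \left(-23\right) + 31 = 12 \left(-23\right) + 31 = -276 + 31 = -245$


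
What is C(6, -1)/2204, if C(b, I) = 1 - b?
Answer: -5/2204 ≈ -0.0022686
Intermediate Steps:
C(6, -1)/2204 = (1 - 1*6)/2204 = (1 - 6)/2204 = (1/2204)*(-5) = -5/2204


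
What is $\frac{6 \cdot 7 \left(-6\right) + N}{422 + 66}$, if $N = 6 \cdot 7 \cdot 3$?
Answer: $- \frac{63}{244} \approx -0.2582$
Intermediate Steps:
$N = 126$ ($N = 42 \cdot 3 = 126$)
$\frac{6 \cdot 7 \left(-6\right) + N}{422 + 66} = \frac{6 \cdot 7 \left(-6\right) + 126}{422 + 66} = \frac{42 \left(-6\right) + 126}{488} = \left(-252 + 126\right) \frac{1}{488} = \left(-126\right) \frac{1}{488} = - \frac{63}{244}$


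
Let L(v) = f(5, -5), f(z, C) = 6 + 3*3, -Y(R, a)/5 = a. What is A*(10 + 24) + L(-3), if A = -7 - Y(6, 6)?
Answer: 797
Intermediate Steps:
Y(R, a) = -5*a
f(z, C) = 15 (f(z, C) = 6 + 9 = 15)
L(v) = 15
A = 23 (A = -7 - (-5)*6 = -7 - 1*(-30) = -7 + 30 = 23)
A*(10 + 24) + L(-3) = 23*(10 + 24) + 15 = 23*34 + 15 = 782 + 15 = 797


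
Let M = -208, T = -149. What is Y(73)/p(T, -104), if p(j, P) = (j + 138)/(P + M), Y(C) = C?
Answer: 22776/11 ≈ 2070.5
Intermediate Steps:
p(j, P) = (138 + j)/(-208 + P) (p(j, P) = (j + 138)/(P - 208) = (138 + j)/(-208 + P))
Y(73)/p(T, -104) = 73/(((138 - 149)/(-208 - 104))) = 73/((-11/(-312))) = 73/((-1/312*(-11))) = 73/(11/312) = 73*(312/11) = 22776/11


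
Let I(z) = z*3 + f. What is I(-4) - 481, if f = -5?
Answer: -498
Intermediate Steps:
I(z) = -5 + 3*z (I(z) = z*3 - 5 = 3*z - 5 = -5 + 3*z)
I(-4) - 481 = (-5 + 3*(-4)) - 481 = (-5 - 12) - 481 = -17 - 481 = -498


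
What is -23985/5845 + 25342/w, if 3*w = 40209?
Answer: -34669393/15668107 ≈ -2.2127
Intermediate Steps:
w = 13403 (w = (1/3)*40209 = 13403)
-23985/5845 + 25342/w = -23985/5845 + 25342/13403 = -23985*1/5845 + 25342*(1/13403) = -4797/1169 + 25342/13403 = -34669393/15668107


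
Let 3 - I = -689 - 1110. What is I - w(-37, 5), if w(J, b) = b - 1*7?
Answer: 1804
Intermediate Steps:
I = 1802 (I = 3 - (-689 - 1110) = 3 - 1*(-1799) = 3 + 1799 = 1802)
w(J, b) = -7 + b (w(J, b) = b - 7 = -7 + b)
I - w(-37, 5) = 1802 - (-7 + 5) = 1802 - 1*(-2) = 1802 + 2 = 1804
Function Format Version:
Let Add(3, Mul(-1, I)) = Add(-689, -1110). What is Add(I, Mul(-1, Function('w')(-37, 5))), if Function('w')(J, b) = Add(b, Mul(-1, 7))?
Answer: 1804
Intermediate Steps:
I = 1802 (I = Add(3, Mul(-1, Add(-689, -1110))) = Add(3, Mul(-1, -1799)) = Add(3, 1799) = 1802)
Function('w')(J, b) = Add(-7, b) (Function('w')(J, b) = Add(b, -7) = Add(-7, b))
Add(I, Mul(-1, Function('w')(-37, 5))) = Add(1802, Mul(-1, Add(-7, 5))) = Add(1802, Mul(-1, -2)) = Add(1802, 2) = 1804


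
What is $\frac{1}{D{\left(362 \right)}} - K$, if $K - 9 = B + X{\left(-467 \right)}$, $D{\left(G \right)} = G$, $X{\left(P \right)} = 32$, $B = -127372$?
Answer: $\frac{46093823}{362} \approx 1.2733 \cdot 10^{5}$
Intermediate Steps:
$K = -127331$ ($K = 9 + \left(-127372 + 32\right) = 9 - 127340 = -127331$)
$\frac{1}{D{\left(362 \right)}} - K = \frac{1}{362} - -127331 = \frac{1}{362} + 127331 = \frac{46093823}{362}$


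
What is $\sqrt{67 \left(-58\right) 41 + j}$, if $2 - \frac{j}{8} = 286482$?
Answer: $i \sqrt{2451166} \approx 1565.6 i$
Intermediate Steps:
$j = -2291840$ ($j = 16 - 2291856 = -2291840$)
$\sqrt{67 \left(-58\right) 41 + j} = \sqrt{67 \left(-58\right) 41 - 2291840} = \sqrt{\left(-3886\right) 41 - 2291840} = \sqrt{-159326 - 2291840} = \sqrt{-2451166} = i \sqrt{2451166}$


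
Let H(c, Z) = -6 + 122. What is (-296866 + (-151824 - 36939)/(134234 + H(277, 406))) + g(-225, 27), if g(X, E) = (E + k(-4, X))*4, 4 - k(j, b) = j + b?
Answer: -39744411863/134350 ≈ -2.9583e+5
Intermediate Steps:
k(j, b) = 4 - b - j (k(j, b) = 4 - (j + b) = 4 - (b + j) = 4 + (-b - j) = 4 - b - j)
H(c, Z) = 116
g(X, E) = 32 - 4*X + 4*E (g(X, E) = (E + (4 - X - 1*(-4)))*4 = (E + (4 - X + 4))*4 = (E + (8 - X))*4 = (8 + E - X)*4 = 32 - 4*X + 4*E)
(-296866 + (-151824 - 36939)/(134234 + H(277, 406))) + g(-225, 27) = (-296866 + (-151824 - 36939)/(134234 + 116)) + (32 - 4*(-225) + 4*27) = (-296866 - 188763/134350) + (32 + 900 + 108) = (-296866 - 188763*1/134350) + 1040 = (-296866 - 188763/134350) + 1040 = -39884135863/134350 + 1040 = -39744411863/134350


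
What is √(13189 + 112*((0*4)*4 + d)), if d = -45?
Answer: √8149 ≈ 90.272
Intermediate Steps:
√(13189 + 112*((0*4)*4 + d)) = √(13189 + 112*((0*4)*4 - 45)) = √(13189 + 112*(0*4 - 45)) = √(13189 + 112*(0 - 45)) = √(13189 + 112*(-45)) = √(13189 - 5040) = √8149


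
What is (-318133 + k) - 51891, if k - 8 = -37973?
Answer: -407989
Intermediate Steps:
k = -37965 (k = 8 - 37973 = -37965)
(-318133 + k) - 51891 = (-318133 - 37965) - 51891 = -356098 - 51891 = -407989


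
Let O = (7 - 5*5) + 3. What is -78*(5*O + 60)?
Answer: 1170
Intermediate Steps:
O = -15 (O = (7 - 25) + 3 = -18 + 3 = -15)
-78*(5*O + 60) = -78*(5*(-15) + 60) = -78*(-75 + 60) = -78*(-15) = 1170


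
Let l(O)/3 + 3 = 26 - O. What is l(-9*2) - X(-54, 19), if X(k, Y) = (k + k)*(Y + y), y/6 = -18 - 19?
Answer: -21801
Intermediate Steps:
y = -222 (y = 6*(-18 - 19) = 6*(-37) = -222)
X(k, Y) = 2*k*(-222 + Y) (X(k, Y) = (k + k)*(Y - 222) = (2*k)*(-222 + Y) = 2*k*(-222 + Y))
l(O) = 69 - 3*O (l(O) = -9 + 3*(26 - O) = -9 + (78 - 3*O) = 69 - 3*O)
l(-9*2) - X(-54, 19) = (69 - (-27)*2) - 2*(-54)*(-222 + 19) = (69 - 3*(-18)) - 2*(-54)*(-203) = (69 + 54) - 1*21924 = 123 - 21924 = -21801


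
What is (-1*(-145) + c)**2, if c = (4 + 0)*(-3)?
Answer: 17689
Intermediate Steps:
c = -12 (c = 4*(-3) = -12)
(-1*(-145) + c)**2 = (-1*(-145) - 12)**2 = (145 - 12)**2 = 133**2 = 17689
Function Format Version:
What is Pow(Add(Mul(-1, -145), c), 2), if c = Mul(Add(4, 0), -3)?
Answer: 17689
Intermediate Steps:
c = -12 (c = Mul(4, -3) = -12)
Pow(Add(Mul(-1, -145), c), 2) = Pow(Add(Mul(-1, -145), -12), 2) = Pow(Add(145, -12), 2) = Pow(133, 2) = 17689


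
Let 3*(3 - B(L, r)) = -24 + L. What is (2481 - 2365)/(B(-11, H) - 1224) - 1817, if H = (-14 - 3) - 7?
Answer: -1648106/907 ≈ -1817.1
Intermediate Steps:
H = -24 (H = -17 - 7 = -24)
B(L, r) = 11 - L/3 (B(L, r) = 3 - (-24 + L)/3 = 3 + (8 - L/3) = 11 - L/3)
(2481 - 2365)/(B(-11, H) - 1224) - 1817 = (2481 - 2365)/((11 - ⅓*(-11)) - 1224) - 1817 = 116/((11 + 11/3) - 1224) - 1817 = 116/(44/3 - 1224) - 1817 = 116/(-3628/3) - 1817 = 116*(-3/3628) - 1817 = -87/907 - 1817 = -1648106/907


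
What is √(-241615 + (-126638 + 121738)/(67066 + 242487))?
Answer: I*√23152290112561235/309553 ≈ 491.54*I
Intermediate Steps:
√(-241615 + (-126638 + 121738)/(67066 + 242487)) = √(-241615 - 4900/309553) = √(-74792652995/309553) = I*√23152290112561235/309553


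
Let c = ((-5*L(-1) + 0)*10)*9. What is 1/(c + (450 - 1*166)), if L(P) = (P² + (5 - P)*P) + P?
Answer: 1/2984 ≈ 0.00033512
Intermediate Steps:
L(P) = P + P² + P*(5 - P) (L(P) = (P² + P*(5 - P)) + P = P + P² + P*(5 - P))
c = 2700 (c = ((-30*(-1) + 0)*10)*9 = ((-5*(-6) + 0)*10)*9 = ((30 + 0)*10)*9 = (30*10)*9 = 300*9 = 2700)
1/(c + (450 - 1*166)) = 1/(2700 + (450 - 1*166)) = 1/(2700 + (450 - 166)) = 1/(2700 + 284) = 1/2984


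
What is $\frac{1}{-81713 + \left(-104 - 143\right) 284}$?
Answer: $- \frac{1}{151861} \approx -6.585 \cdot 10^{-6}$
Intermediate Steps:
$\frac{1}{-81713 + \left(-104 - 143\right) 284} = \frac{1}{-81713 - 70148} = \frac{1}{-151861} = - \frac{1}{151861}$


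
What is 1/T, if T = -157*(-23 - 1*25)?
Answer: 1/7536 ≈ 0.00013270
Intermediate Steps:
T = 7536 (T = -157*(-23 - 25) = -157*(-48) = 7536)
1/T = 1/7536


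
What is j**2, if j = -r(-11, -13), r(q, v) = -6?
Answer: 36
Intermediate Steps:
j = 6 (j = -1*(-6) = 6)
j**2 = 6**2 = 36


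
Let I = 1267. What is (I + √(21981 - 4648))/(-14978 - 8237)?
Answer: -1267/23215 - √17333/23215 ≈ -0.060248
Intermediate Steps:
(I + √(21981 - 4648))/(-14978 - 8237) = (1267 + √(21981 - 4648))/(-14978 - 8237) = (1267 + √17333)/(-23215) = (1267 + √17333)*(-1/23215) = -1267/23215 - √17333/23215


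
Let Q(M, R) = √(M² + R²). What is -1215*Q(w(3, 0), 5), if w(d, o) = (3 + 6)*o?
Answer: -6075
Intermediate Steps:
w(d, o) = 9*o
-1215*Q(w(3, 0), 5) = -1215*√((9*0)² + 5²) = -1215*√(0² + 25) = -1215*√(0 + 25) = -1215*√25 = -1215*5 = -6075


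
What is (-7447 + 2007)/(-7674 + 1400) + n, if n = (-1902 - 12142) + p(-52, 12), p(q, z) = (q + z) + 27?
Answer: -44094089/3137 ≈ -14056.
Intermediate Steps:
p(q, z) = 27 + q + z
n = -14057 (n = (-1902 - 12142) + (27 - 52 + 12) = -14044 - 13 = -14057)
(-7447 + 2007)/(-7674 + 1400) + n = (-7447 + 2007)/(-7674 + 1400) - 14057 = -5440/(-6274) - 14057 = -5440*(-1/6274) - 14057 = 2720/3137 - 14057 = -44094089/3137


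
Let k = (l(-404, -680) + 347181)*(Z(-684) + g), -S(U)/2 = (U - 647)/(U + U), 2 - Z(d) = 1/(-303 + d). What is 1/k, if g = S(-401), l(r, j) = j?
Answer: -395787/83992188901 ≈ -4.7122e-6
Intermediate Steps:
Z(d) = 2 - 1/(-303 + d)
S(U) = -(-647 + U)/U (S(U) = -2*(U - 647)/(U + U) = -2*(-647 + U)/(2*U) = -2*(-647 + U)*1/(2*U) = -(-647 + U)/U)
g = -1048/401 (g = (647 - 1*(-401))/(-401) = -(647 + 401)/401 = -1/401*1048 = -1048/401 ≈ -2.6135)
k = -83992188901/395787 (k = (-680 + 347181)*((-607 + 2*(-684))/(-303 - 684) - 1048/401) = 346501*((-607 - 1368)/(-987) - 1048/401) = 346501*(-1/987*(-1975) - 1048/401) = 346501*(1975/987 - 1048/401) = 346501*(-242401/395787) = -83992188901/395787 ≈ -2.1222e+5)
1/k = 1/(-83992188901/395787) = -395787/83992188901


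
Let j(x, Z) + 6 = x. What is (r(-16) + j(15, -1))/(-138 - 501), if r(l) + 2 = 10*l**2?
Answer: -2567/639 ≈ -4.0172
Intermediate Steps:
r(l) = -2 + 10*l**2
j(x, Z) = -6 + x
(r(-16) + j(15, -1))/(-138 - 501) = ((-2 + 10*(-16)**2) + (-6 + 15))/(-138 - 501) = ((-2 + 10*256) + 9)/(-639) = ((-2 + 2560) + 9)*(-1/639) = (2558 + 9)*(-1/639) = 2567*(-1/639) = -2567/639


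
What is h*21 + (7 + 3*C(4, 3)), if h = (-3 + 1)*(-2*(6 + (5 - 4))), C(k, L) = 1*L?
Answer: 604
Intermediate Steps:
C(k, L) = L
h = 28 (h = -(-4)*(6 + 1) = -(-4)*7 = -2*(-14) = 28)
h*21 + (7 + 3*C(4, 3)) = 28*21 + (7 + 3*3) = 588 + (7 + 9) = 588 + 16 = 604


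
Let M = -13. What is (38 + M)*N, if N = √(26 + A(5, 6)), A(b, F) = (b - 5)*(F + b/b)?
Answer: 25*√26 ≈ 127.48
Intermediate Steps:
A(b, F) = (1 + F)*(-5 + b) (A(b, F) = (-5 + b)*(F + 1) = (-5 + b)*(1 + F) = (1 + F)*(-5 + b))
N = √26 (N = √(26 + (-5 + 5 - 5*6 + 6*5)) = √(26 + (-5 + 5 - 30 + 30)) = √(26 + 0) = √26 ≈ 5.0990)
(38 + M)*N = (38 - 13)*√26 = 25*√26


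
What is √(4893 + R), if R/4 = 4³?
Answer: √5149 ≈ 71.757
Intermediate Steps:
R = 256 (R = 4*4³ = 4*64 = 256)
√(4893 + R) = √(4893 + 256) = √5149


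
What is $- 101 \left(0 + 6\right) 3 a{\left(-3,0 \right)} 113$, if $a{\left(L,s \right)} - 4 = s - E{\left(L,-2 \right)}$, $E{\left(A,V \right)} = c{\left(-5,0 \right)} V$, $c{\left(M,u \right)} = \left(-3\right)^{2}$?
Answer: $-4519548$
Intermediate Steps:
$c{\left(M,u \right)} = 9$
$E{\left(A,V \right)} = 9 V$
$a{\left(L,s \right)} = 22 + s$ ($a{\left(L,s \right)} = 4 + \left(s - 9 \left(-2\right)\right) = 4 + \left(s - -18\right) = 4 + \left(s + 18\right) = 4 + \left(18 + s\right) = 22 + s$)
$- 101 \left(0 + 6\right) 3 a{\left(-3,0 \right)} 113 = - 101 \left(0 + 6\right) 3 \left(22 + 0\right) 113 = - 101 \cdot 6 \cdot 3 \cdot 22 \cdot 113 = - 101 \cdot 18 \cdot 22 \cdot 113 = \left(-101\right) 396 \cdot 113 = \left(-39996\right) 113 = -4519548$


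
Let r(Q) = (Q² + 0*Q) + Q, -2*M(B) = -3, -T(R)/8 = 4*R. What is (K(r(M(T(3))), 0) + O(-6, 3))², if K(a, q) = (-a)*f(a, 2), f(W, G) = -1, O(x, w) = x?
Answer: 81/16 ≈ 5.0625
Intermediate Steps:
T(R) = -32*R
M(B) = 3/2 (M(B) = -½*(-3) = 3/2)
r(Q) = Q + Q² (r(Q) = (Q² + 0) + Q = Q² + Q = Q + Q²)
K(a, q) = a (K(a, q) = -a*(-1) = a)
(K(r(M(T(3))), 0) + O(-6, 3))² = (3*(1 + 3/2)/2 - 6)² = ((3/2)*(5/2) - 6)² = (15/4 - 6)² = (-9/4)² = 81/16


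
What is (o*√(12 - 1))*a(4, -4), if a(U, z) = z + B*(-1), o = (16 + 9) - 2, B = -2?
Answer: -46*√11 ≈ -152.56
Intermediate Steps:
o = 23 (o = 25 - 2 = 23)
a(U, z) = 2 + z (a(U, z) = z - 2*(-1) = z + 2 = 2 + z)
(o*√(12 - 1))*a(4, -4) = (23*√(12 - 1))*(2 - 4) = (23*√11)*(-2) = -46*√11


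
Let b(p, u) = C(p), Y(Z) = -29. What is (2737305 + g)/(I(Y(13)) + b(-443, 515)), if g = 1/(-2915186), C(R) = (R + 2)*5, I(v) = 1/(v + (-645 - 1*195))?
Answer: -6934405542730501/5585921993156 ≈ -1241.4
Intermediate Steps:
I(v) = 1/(-840 + v) (I(v) = 1/(v + (-645 - 195)) = 1/(v - 840) = 1/(-840 + v))
C(R) = 10 + 5*R (C(R) = (2 + R)*5 = 10 + 5*R)
b(p, u) = 10 + 5*p
g = -1/2915186 ≈ -3.4303e-7
(2737305 + g)/(I(Y(13)) + b(-443, 515)) = (2737305 - 1/2915186)/(1/(-840 - 29) + (10 + 5*(-443))) = 7979753213729/(2915186*(1/(-869) + (10 - 2215))) = 7979753213729/(2915186*(-1/869 - 2205)) = 7979753213729/(2915186*(-1916146/869)) = (7979753213729/2915186)*(-869/1916146) = -6934405542730501/5585921993156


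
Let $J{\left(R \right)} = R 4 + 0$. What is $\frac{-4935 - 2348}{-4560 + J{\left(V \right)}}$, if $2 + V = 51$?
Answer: $\frac{7283}{4364} \approx 1.6689$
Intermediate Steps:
$V = 49$ ($V = -2 + 51 = 49$)
$J{\left(R \right)} = 4 R$ ($J{\left(R \right)} = 4 R + 0 = 4 R$)
$\frac{-4935 - 2348}{-4560 + J{\left(V \right)}} = \frac{-4935 - 2348}{-4560 + 4 \cdot 49} = - \frac{7283}{-4560 + 196} = - \frac{7283}{-4364} = \left(-7283\right) \left(- \frac{1}{4364}\right) = \frac{7283}{4364}$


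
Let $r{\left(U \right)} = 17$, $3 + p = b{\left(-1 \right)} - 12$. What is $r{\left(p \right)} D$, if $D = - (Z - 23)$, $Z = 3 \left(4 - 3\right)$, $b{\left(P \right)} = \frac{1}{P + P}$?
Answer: $340$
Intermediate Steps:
$b{\left(P \right)} = \frac{1}{2 P}$
$Z = 3$ ($Z = 3 \cdot 1 = 3$)
$D = 20$ ($D = - (3 - 23) = \left(-1\right) \left(-20\right) = 20$)
$p = - \frac{31}{2}$ ($p = -3 + \left(\frac{1}{2 \left(-1\right)} - 12\right) = -3 + \left(\frac{1}{2} \left(-1\right) - 12\right) = -3 - \frac{25}{2} = - \frac{31}{2} \approx -15.5$)
$r{\left(p \right)} D = 17 \cdot 20 = 340$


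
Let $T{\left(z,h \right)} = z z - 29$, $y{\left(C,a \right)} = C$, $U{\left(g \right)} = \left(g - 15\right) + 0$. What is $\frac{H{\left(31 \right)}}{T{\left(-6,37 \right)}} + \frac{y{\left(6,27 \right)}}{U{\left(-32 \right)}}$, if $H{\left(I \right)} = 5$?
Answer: $\frac{193}{329} \approx 0.58663$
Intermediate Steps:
$U{\left(g \right)} = -15 + g$ ($U{\left(g \right)} = \left(-15 + g\right) + 0 = -15 + g$)
$T{\left(z,h \right)} = -29 + z^{2}$ ($T{\left(z,h \right)} = z^{2} - 29 = -29 + z^{2}$)
$\frac{H{\left(31 \right)}}{T{\left(-6,37 \right)}} + \frac{y{\left(6,27 \right)}}{U{\left(-32 \right)}} = \frac{5}{-29 + \left(-6\right)^{2}} + \frac{6}{-15 - 32} = \frac{5}{-29 + 36} + \frac{6}{-47} = \frac{5}{7} + 6 \left(- \frac{1}{47}\right) = 5 \cdot \frac{1}{7} - \frac{6}{47} = \frac{5}{7} - \frac{6}{47} = \frac{193}{329}$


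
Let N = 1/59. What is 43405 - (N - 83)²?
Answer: 127121989/3481 ≈ 36519.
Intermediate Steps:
N = 1/59 ≈ 0.016949
43405 - (N - 83)² = 43405 - (1/59 - 83)² = 43405 - (-4896/59)² = 43405 - 1*23970816/3481 = 43405 - 23970816/3481 = 127121989/3481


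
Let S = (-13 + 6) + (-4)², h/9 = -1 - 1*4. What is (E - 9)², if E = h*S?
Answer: 171396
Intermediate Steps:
h = -45 (h = 9*(-1 - 1*4) = 9*(-1 - 4) = 9*(-5) = -45)
S = 9 (S = -7 + 16 = 9)
E = -405 (E = -45*9 = -405)
(E - 9)² = (-405 - 9)² = (-414)² = 171396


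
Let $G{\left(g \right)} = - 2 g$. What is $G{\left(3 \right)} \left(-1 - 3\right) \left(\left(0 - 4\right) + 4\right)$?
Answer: $0$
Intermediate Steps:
$G{\left(3 \right)} \left(-1 - 3\right) \left(\left(0 - 4\right) + 4\right) = \left(-2\right) 3 \left(-1 - 3\right) \left(\left(0 - 4\right) + 4\right) = - 6 \left(- 4 \left(-4 + 4\right)\right) = - 6 \left(\left(-4\right) 0\right) = \left(-6\right) 0 = 0$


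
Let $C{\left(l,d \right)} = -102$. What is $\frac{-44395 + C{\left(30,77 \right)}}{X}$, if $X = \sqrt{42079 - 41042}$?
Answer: $- \frac{44497 \sqrt{1037}}{1037} \approx -1381.8$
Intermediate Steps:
$X = \sqrt{1037} \approx 32.203$
$\frac{-44395 + C{\left(30,77 \right)}}{X} = \frac{-44395 - 102}{\sqrt{1037}} = - 44497 \frac{\sqrt{1037}}{1037} = - \frac{44497 \sqrt{1037}}{1037}$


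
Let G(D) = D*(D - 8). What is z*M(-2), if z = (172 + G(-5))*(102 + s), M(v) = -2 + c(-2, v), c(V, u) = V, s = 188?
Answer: -274920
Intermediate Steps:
G(D) = D*(-8 + D)
M(v) = -4 (M(v) = -2 - 2 = -4)
z = 68730 (z = (172 - 5*(-8 - 5))*(102 + 188) = (172 - 5*(-13))*290 = (172 + 65)*290 = 237*290 = 68730)
z*M(-2) = 68730*(-4) = -274920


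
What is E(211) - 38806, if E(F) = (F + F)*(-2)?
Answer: -39650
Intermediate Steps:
E(F) = -4*F (E(F) = (2*F)*(-2) = -4*F)
E(211) - 38806 = -4*211 - 38806 = -844 - 38806 = -39650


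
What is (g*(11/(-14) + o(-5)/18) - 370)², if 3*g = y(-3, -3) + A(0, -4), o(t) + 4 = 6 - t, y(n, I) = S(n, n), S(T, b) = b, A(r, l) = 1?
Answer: 4883214400/35721 ≈ 1.3670e+5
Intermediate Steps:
y(n, I) = n
o(t) = 2 - t (o(t) = -4 + (6 - t) = 2 - t)
g = -⅔ (g = (-3 + 1)/3 = (⅓)*(-2) = -⅔ ≈ -0.66667)
(g*(11/(-14) + o(-5)/18) - 370)² = (-2*(11/(-14) + (2 - 1*(-5))/18)/3 - 370)² = (-2*(11*(-1/14) + (2 + 5)*(1/18))/3 - 370)² = (-2*(-11/14 + 7*(1/18))/3 - 370)² = (-2*(-11/14 + 7/18)/3 - 370)² = (-⅔*(-25/63) - 370)² = (50/189 - 370)² = (-69880/189)² = 4883214400/35721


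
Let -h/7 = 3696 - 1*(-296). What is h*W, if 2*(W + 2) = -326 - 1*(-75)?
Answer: 3562860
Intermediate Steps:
W = -255/2 (W = -2 + (-326 - 1*(-75))/2 = -2 + (-326 + 75)/2 = -2 + (½)*(-251) = -2 - 251/2 = -255/2 ≈ -127.50)
h = -27944 (h = -7*(3696 - 1*(-296)) = -7*(3696 + 296) = -7*3992 = -27944)
h*W = -27944*(-255/2) = 3562860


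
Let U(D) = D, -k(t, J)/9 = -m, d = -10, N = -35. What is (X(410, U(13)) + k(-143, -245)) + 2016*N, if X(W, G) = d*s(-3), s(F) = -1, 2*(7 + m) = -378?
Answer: -72314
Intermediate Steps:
m = -196 (m = -7 + (½)*(-378) = -7 - 189 = -196)
k(t, J) = -1764 (k(t, J) = -(-9)*(-196) = -9*196 = -1764)
X(W, G) = 10 (X(W, G) = -10*(-1) = 10)
(X(410, U(13)) + k(-143, -245)) + 2016*N = (10 - 1764) + 2016*(-35) = -1754 - 70560 = -72314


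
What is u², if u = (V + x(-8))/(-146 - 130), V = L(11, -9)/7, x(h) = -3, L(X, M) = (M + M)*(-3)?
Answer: 121/414736 ≈ 0.00029175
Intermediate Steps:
L(X, M) = -6*M (L(X, M) = (2*M)*(-3) = -6*M)
V = 54/7 (V = -6*(-9)/7 = 54*(⅐) = 54/7 ≈ 7.7143)
u = -11/644 (u = (54/7 - 3)/(-146 - 130) = (33/7)/(-276) = (33/7)*(-1/276) = -11/644 ≈ -0.017081)
u² = (-11/644)² = 121/414736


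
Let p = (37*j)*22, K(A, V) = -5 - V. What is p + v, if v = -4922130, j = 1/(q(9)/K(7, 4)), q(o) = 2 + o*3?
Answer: -142749096/29 ≈ -4.9224e+6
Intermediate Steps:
q(o) = 2 + 3*o
j = -9/29 (j = 1/((2 + 3*9)/(-5 - 1*4)) = 1/((2 + 27)/(-5 - 4)) = 1/(29/(-9)) = 1/(29*(-1/9)) = 1/(-29/9) = -9/29 ≈ -0.31034)
p = -7326/29 (p = (37*(-9/29))*22 = -333/29*22 = -7326/29 ≈ -252.62)
p + v = -7326/29 - 4922130 = -142749096/29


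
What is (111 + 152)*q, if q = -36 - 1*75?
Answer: -29193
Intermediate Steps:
q = -111 (q = -36 - 75 = -111)
(111 + 152)*q = (111 + 152)*(-111) = 263*(-111) = -29193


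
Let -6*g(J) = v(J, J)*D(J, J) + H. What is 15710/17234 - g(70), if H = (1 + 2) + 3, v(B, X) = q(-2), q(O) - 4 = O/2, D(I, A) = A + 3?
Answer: 661985/17234 ≈ 38.412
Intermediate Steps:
D(I, A) = 3 + A
q(O) = 4 + O/2
v(B, X) = 3 (v(B, X) = 4 + (½)*(-2) = 4 - 1 = 3)
H = 6 (H = 3 + 3 = 6)
g(J) = -5/2 - J/2 (g(J) = -(3*(3 + J) + 6)/6 = -((9 + 3*J) + 6)/6 = -(15 + 3*J)/6 = -5/2 - J/2)
15710/17234 - g(70) = 15710/17234 - (-5/2 - ½*70) = 15710*(1/17234) - (-5/2 - 35) = 7855/8617 - 1*(-75/2) = 7855/8617 + 75/2 = 661985/17234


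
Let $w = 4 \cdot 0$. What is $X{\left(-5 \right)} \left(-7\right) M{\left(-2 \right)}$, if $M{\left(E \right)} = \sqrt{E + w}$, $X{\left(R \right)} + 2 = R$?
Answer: $49 i \sqrt{2} \approx 69.297 i$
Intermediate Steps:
$w = 0$
$X{\left(R \right)} = -2 + R$
$M{\left(E \right)} = \sqrt{E}$ ($M{\left(E \right)} = \sqrt{E + 0} = \sqrt{E}$)
$X{\left(-5 \right)} \left(-7\right) M{\left(-2 \right)} = \left(-2 - 5\right) \left(-7\right) \sqrt{-2} = \left(-7\right) \left(-7\right) i \sqrt{2} = 49 i \sqrt{2}$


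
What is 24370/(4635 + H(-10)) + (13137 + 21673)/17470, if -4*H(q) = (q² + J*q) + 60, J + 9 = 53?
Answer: 11790499/1643927 ≈ 7.1722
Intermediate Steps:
J = 44 (J = -9 + 53 = 44)
H(q) = -15 - 11*q - q²/4 (H(q) = -((q² + 44*q) + 60)/4 = -(60 + q² + 44*q)/4 = -15 - 11*q - q²/4)
24370/(4635 + H(-10)) + (13137 + 21673)/17470 = 24370/(4635 + (-15 - 11*(-10) - ¼*(-10)²)) + (13137 + 21673)/17470 = 24370/(4635 + (-15 + 110 - ¼*100)) + 34810*(1/17470) = 24370/(4635 + (-15 + 110 - 25)) + 3481/1747 = 24370/(4635 + 70) + 3481/1747 = 24370/4705 + 3481/1747 = 24370*(1/4705) + 3481/1747 = 4874/941 + 3481/1747 = 11790499/1643927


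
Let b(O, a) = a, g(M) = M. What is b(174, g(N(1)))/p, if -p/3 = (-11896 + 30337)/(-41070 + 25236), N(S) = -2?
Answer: -10556/18441 ≈ -0.57242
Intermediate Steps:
p = 18441/5278 (p = -3*(-11896 + 30337)/(-41070 + 25236) = -55323/(-15834) = -55323*(-1)/15834 = -3*(-6147/5278) = 18441/5278 ≈ 3.4939)
b(174, g(N(1)))/p = -2/18441/5278 = -2*5278/18441 = -10556/18441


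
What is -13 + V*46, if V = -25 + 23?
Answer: -105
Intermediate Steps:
V = -2
-13 + V*46 = -13 - 2*46 = -13 - 92 = -105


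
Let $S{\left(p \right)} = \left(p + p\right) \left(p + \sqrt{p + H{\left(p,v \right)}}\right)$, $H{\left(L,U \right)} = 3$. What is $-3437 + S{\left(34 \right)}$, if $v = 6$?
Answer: $-1125 + 68 \sqrt{37} \approx -711.37$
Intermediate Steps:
$S{\left(p \right)} = 2 p \left(p + \sqrt{3 + p}\right)$ ($S{\left(p \right)} = \left(p + p\right) \left(p + \sqrt{p + 3}\right) = 2 p \left(p + \sqrt{3 + p}\right)$)
$-3437 + S{\left(34 \right)} = -3437 + 2 \cdot 34 \left(34 + \sqrt{3 + 34}\right) = -3437 + 2 \cdot 34 \left(34 + \sqrt{37}\right) = -3437 + \left(2312 + 68 \sqrt{37}\right) = -1125 + 68 \sqrt{37}$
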